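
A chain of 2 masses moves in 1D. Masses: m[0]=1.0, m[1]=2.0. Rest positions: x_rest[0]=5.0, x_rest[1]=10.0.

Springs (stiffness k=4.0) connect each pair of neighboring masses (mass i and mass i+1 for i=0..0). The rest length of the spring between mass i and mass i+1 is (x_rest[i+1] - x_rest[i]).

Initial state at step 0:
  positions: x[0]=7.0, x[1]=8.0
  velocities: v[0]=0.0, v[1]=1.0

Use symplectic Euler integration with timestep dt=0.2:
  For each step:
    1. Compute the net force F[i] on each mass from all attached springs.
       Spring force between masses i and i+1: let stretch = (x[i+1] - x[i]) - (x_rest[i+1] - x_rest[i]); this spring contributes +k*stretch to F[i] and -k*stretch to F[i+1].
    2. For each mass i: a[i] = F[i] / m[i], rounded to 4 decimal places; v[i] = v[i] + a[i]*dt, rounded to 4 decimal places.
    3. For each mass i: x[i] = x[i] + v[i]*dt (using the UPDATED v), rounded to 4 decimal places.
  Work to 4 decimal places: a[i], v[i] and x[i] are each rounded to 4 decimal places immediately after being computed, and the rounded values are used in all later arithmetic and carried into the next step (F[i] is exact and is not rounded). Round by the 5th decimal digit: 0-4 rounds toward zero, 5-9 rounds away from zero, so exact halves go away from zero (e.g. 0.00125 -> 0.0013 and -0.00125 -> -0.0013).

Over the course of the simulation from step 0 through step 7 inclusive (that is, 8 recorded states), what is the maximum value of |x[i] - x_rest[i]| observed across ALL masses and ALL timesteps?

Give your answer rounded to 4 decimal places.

Answer: 2.6856

Derivation:
Step 0: x=[7.0000 8.0000] v=[0.0000 1.0000]
Step 1: x=[6.3600 8.5200] v=[-3.2000 2.6000]
Step 2: x=[5.2656 9.2672] v=[-5.4720 3.7360]
Step 3: x=[4.0115 10.0943] v=[-6.2707 4.1354]
Step 4: x=[2.9306 10.8348] v=[-5.4045 3.7023]
Step 5: x=[2.3144 11.3429] v=[-3.0811 2.5406]
Step 6: x=[2.3427 11.5287] v=[0.1417 0.9292]
Step 7: x=[3.0408 11.3797] v=[3.4905 -0.7452]
Max displacement = 2.6856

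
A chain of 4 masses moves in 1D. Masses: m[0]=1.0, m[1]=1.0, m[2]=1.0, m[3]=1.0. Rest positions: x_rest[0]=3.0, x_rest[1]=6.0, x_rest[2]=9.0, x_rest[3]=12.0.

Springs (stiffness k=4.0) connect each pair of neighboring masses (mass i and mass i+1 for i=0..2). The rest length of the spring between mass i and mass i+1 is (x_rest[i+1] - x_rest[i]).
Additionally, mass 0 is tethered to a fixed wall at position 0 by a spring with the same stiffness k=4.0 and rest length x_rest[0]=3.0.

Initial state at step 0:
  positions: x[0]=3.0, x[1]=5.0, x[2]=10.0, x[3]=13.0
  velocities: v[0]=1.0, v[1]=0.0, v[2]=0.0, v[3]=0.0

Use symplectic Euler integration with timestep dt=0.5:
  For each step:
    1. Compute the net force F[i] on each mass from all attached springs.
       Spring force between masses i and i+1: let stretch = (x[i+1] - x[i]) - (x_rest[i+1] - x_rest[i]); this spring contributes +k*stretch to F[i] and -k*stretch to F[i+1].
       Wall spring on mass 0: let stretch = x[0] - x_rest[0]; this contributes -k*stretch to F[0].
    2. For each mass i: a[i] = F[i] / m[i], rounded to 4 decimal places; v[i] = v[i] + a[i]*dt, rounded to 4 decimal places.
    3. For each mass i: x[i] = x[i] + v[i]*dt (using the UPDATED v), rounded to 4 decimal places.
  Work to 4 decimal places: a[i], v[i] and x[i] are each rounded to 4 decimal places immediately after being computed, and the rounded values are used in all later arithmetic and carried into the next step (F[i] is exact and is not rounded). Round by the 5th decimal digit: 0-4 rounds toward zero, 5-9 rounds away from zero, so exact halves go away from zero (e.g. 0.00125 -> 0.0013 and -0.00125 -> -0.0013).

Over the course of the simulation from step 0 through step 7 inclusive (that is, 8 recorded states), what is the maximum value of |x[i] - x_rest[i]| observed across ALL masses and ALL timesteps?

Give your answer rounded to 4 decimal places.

Answer: 2.0000

Derivation:
Step 0: x=[3.0000 5.0000 10.0000 13.0000] v=[1.0000 0.0000 0.0000 0.0000]
Step 1: x=[2.5000 8.0000 8.0000 13.0000] v=[-1.0000 6.0000 -4.0000 0.0000]
Step 2: x=[5.0000 5.5000 11.0000 11.0000] v=[5.0000 -5.0000 6.0000 -4.0000]
Step 3: x=[3.0000 8.0000 8.5000 12.0000] v=[-4.0000 5.0000 -5.0000 2.0000]
Step 4: x=[3.0000 6.0000 9.0000 12.5000] v=[0.0000 -4.0000 1.0000 1.0000]
Step 5: x=[3.0000 4.0000 10.0000 12.5000] v=[0.0000 -4.0000 2.0000 0.0000]
Step 6: x=[1.0000 7.0000 7.5000 13.0000] v=[-4.0000 6.0000 -5.0000 1.0000]
Step 7: x=[4.0000 4.5000 10.0000 11.0000] v=[6.0000 -5.0000 5.0000 -4.0000]
Max displacement = 2.0000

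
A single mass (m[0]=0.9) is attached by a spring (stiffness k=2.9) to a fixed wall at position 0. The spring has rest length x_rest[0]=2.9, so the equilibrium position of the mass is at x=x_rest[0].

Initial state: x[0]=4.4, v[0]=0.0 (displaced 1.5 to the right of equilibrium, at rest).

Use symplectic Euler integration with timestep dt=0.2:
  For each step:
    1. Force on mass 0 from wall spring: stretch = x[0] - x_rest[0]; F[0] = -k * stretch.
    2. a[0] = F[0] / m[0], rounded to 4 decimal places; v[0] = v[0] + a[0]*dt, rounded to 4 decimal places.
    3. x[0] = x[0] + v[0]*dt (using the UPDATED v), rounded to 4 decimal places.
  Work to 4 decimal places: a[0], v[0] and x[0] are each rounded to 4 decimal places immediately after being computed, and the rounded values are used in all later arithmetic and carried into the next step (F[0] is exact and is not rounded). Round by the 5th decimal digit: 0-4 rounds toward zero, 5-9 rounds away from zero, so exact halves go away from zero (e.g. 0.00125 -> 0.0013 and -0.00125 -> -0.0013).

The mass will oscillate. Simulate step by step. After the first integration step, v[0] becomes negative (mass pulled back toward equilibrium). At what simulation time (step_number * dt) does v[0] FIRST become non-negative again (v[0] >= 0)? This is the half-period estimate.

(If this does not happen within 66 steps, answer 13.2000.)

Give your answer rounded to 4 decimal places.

Answer: 1.8000

Derivation:
Step 0: x=[4.4000] v=[0.0000]
Step 1: x=[4.2067] v=[-0.9667]
Step 2: x=[3.8449] v=[-1.8088]
Step 3: x=[3.3614] v=[-2.4177]
Step 4: x=[2.8184] v=[-2.7150]
Step 5: x=[2.2859] v=[-2.6624]
Step 6: x=[1.8326] v=[-2.2666]
Step 7: x=[1.5169] v=[-1.5787]
Step 8: x=[1.3794] v=[-0.6874]
Step 9: x=[1.4379] v=[0.2925]
First v>=0 after going negative at step 9, time=1.8000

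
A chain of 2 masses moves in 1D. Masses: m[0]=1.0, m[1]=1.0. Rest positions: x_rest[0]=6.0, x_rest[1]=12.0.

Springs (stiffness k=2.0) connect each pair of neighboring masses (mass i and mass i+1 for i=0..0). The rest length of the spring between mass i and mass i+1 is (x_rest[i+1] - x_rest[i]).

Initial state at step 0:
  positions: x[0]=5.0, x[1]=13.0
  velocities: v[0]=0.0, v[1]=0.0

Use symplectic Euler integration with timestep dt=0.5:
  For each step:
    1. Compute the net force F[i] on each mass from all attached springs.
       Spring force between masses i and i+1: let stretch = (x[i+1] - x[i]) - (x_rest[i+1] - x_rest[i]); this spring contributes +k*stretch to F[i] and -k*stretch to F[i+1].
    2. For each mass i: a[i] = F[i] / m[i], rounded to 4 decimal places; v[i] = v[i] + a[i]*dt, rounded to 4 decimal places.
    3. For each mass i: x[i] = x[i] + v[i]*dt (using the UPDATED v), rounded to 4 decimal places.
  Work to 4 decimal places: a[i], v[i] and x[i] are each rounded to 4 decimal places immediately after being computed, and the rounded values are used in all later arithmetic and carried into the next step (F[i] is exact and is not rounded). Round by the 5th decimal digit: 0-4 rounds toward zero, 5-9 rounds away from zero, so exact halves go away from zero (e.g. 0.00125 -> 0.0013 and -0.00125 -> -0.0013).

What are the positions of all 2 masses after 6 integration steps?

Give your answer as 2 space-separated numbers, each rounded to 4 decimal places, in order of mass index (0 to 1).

Answer: 5.0000 13.0000

Derivation:
Step 0: x=[5.0000 13.0000] v=[0.0000 0.0000]
Step 1: x=[6.0000 12.0000] v=[2.0000 -2.0000]
Step 2: x=[7.0000 11.0000] v=[2.0000 -2.0000]
Step 3: x=[7.0000 11.0000] v=[0.0000 0.0000]
Step 4: x=[6.0000 12.0000] v=[-2.0000 2.0000]
Step 5: x=[5.0000 13.0000] v=[-2.0000 2.0000]
Step 6: x=[5.0000 13.0000] v=[0.0000 0.0000]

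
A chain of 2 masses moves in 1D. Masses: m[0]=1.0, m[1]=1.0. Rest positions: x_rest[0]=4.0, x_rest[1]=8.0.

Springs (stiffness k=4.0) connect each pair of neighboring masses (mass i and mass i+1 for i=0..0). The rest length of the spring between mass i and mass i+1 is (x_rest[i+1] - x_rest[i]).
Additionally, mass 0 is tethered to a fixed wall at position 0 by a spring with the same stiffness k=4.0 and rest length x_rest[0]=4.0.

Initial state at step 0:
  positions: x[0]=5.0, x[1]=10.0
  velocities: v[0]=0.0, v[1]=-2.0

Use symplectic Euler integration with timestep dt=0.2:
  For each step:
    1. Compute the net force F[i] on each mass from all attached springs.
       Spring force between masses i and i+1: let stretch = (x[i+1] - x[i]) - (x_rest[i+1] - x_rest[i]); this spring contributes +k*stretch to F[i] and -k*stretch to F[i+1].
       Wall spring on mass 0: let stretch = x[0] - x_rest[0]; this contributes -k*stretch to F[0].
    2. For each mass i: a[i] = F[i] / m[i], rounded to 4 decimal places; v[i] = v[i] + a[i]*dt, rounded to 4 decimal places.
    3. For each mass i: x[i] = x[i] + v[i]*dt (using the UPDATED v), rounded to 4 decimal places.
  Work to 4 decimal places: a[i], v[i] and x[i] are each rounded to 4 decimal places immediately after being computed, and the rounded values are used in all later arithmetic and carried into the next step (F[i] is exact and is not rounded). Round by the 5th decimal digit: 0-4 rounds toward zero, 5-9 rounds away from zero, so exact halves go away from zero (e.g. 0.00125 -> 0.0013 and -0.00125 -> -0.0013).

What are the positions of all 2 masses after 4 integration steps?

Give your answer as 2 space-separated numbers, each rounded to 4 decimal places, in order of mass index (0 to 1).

Answer: 4.2280 7.6552

Derivation:
Step 0: x=[5.0000 10.0000] v=[0.0000 -2.0000]
Step 1: x=[5.0000 9.4400] v=[0.0000 -2.8000]
Step 2: x=[4.9104 8.8096] v=[-0.4480 -3.1520]
Step 3: x=[4.6590 8.1953] v=[-1.2570 -3.0714]
Step 4: x=[4.2280 7.6552] v=[-2.1552 -2.7004]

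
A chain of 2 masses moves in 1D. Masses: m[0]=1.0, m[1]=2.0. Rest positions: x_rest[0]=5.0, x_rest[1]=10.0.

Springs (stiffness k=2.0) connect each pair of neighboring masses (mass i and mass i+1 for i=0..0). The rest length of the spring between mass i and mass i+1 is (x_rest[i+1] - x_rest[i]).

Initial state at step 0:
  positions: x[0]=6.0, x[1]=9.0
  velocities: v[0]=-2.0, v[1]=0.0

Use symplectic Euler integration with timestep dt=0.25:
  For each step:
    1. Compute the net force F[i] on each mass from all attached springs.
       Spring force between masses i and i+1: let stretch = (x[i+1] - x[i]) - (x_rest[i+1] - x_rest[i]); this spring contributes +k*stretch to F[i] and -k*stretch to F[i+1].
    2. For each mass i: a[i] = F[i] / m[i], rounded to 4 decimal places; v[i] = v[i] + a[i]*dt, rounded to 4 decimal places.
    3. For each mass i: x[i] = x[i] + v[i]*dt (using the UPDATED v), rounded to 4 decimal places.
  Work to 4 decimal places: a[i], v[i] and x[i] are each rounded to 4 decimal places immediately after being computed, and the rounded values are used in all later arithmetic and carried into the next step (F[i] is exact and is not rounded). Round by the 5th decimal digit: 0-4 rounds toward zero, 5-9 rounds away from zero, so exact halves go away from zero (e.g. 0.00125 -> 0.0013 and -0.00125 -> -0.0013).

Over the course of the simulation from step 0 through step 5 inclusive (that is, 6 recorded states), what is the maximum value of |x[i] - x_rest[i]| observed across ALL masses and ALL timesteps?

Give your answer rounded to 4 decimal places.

Answer: 2.8198

Derivation:
Step 0: x=[6.0000 9.0000] v=[-2.0000 0.0000]
Step 1: x=[5.2500 9.1250] v=[-3.0000 0.5000]
Step 2: x=[4.3594 9.3203] v=[-3.5625 0.7813]
Step 3: x=[3.4639 9.5181] v=[-3.5821 0.7911]
Step 4: x=[2.7002 9.6500] v=[-3.0550 0.5276]
Step 5: x=[2.1802 9.6601] v=[-2.0801 0.0402]
Max displacement = 2.8198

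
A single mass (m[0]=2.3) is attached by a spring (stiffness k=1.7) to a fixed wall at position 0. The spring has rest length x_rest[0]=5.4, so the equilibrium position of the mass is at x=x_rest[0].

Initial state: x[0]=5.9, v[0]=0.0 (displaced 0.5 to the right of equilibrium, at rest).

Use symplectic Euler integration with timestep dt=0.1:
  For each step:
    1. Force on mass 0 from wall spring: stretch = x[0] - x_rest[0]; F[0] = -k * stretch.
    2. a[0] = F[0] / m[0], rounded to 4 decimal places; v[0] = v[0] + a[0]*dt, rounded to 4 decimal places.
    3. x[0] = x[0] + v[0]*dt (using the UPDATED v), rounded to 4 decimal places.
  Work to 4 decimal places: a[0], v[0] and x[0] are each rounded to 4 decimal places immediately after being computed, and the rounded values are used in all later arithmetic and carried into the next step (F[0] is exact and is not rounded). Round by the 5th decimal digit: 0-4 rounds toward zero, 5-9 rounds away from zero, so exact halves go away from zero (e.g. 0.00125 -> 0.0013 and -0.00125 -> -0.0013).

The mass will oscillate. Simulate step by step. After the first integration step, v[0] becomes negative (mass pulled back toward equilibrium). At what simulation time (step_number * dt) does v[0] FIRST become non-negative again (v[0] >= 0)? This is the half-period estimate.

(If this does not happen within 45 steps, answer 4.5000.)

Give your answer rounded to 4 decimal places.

Answer: 3.7000

Derivation:
Step 0: x=[5.9000] v=[0.0000]
Step 1: x=[5.8963] v=[-0.0370]
Step 2: x=[5.8889] v=[-0.0737]
Step 3: x=[5.8779] v=[-0.1098]
Step 4: x=[5.8634] v=[-0.1451]
Step 5: x=[5.8455] v=[-0.1794]
Step 6: x=[5.8243] v=[-0.2123]
Step 7: x=[5.7999] v=[-0.2437]
Step 8: x=[5.7726] v=[-0.2733]
Step 9: x=[5.7425] v=[-0.3008]
Step 10: x=[5.7099] v=[-0.3261]
Step 11: x=[5.6750] v=[-0.3490]
Step 12: x=[5.6381] v=[-0.3693]
Step 13: x=[5.5994] v=[-0.3869]
Step 14: x=[5.5592] v=[-0.4016]
Step 15: x=[5.5179] v=[-0.4134]
Step 16: x=[5.4757] v=[-0.4221]
Step 17: x=[5.4329] v=[-0.4277]
Step 18: x=[5.3899] v=[-0.4301]
Step 19: x=[5.3470] v=[-0.4294]
Step 20: x=[5.3045] v=[-0.4255]
Step 21: x=[5.2627] v=[-0.4184]
Step 22: x=[5.2219] v=[-0.4083]
Step 23: x=[5.1824] v=[-0.3951]
Step 24: x=[5.1445] v=[-0.3790]
Step 25: x=[5.1085] v=[-0.3601]
Step 26: x=[5.0746] v=[-0.3386]
Step 27: x=[5.0431] v=[-0.3146]
Step 28: x=[5.0143] v=[-0.2882]
Step 29: x=[4.9883] v=[-0.2597]
Step 30: x=[4.9654] v=[-0.2293]
Step 31: x=[4.9457] v=[-0.1972]
Step 32: x=[4.9293] v=[-0.1636]
Step 33: x=[4.9164] v=[-0.1288]
Step 34: x=[4.9071] v=[-0.0931]
Step 35: x=[4.9014] v=[-0.0567]
Step 36: x=[4.8994] v=[-0.0199]
Step 37: x=[4.9011] v=[0.0171]
First v>=0 after going negative at step 37, time=3.7000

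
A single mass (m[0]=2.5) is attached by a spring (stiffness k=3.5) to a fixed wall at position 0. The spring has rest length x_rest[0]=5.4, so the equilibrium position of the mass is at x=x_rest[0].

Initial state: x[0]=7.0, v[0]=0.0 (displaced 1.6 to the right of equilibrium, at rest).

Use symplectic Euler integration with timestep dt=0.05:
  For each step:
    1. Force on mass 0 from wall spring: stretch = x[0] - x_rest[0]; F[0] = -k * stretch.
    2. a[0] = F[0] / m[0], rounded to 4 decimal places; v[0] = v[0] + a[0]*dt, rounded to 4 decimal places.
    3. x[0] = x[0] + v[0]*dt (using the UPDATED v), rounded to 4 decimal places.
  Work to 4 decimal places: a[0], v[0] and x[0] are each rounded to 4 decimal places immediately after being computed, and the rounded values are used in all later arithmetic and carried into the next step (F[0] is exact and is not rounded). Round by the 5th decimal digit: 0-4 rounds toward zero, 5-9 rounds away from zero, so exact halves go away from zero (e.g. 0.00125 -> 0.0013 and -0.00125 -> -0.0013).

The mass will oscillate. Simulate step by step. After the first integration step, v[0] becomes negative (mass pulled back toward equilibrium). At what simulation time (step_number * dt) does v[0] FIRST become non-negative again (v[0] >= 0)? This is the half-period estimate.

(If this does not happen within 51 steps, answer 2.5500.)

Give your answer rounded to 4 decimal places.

Step 0: x=[7.0000] v=[0.0000]
Step 1: x=[6.9944] v=[-0.1120]
Step 2: x=[6.9832] v=[-0.2236]
Step 3: x=[6.9665] v=[-0.3344]
Step 4: x=[6.9443] v=[-0.4441]
Step 5: x=[6.9167] v=[-0.5522]
Step 6: x=[6.8838] v=[-0.6584]
Step 7: x=[6.8457] v=[-0.7623]
Step 8: x=[6.8025] v=[-0.8635]
Step 9: x=[6.7544] v=[-0.9617]
Step 10: x=[6.7016] v=[-1.0565]
Step 11: x=[6.6442] v=[-1.1476]
Step 12: x=[6.5825] v=[-1.2347]
Step 13: x=[6.5166] v=[-1.3175]
Step 14: x=[6.4468] v=[-1.3957]
Step 15: x=[6.3734] v=[-1.4690]
Step 16: x=[6.2965] v=[-1.5371]
Step 17: x=[6.2165] v=[-1.5999]
Step 18: x=[6.1336] v=[-1.6571]
Step 19: x=[6.0482] v=[-1.7085]
Step 20: x=[5.9605] v=[-1.7539]
Step 21: x=[5.8708] v=[-1.7931]
Step 22: x=[5.7795] v=[-1.8261]
Step 23: x=[5.6869] v=[-1.8527]
Step 24: x=[5.5933] v=[-1.8728]
Step 25: x=[5.4990] v=[-1.8863]
Step 26: x=[5.4043] v=[-1.8932]
Step 27: x=[5.3096] v=[-1.8935]
Step 28: x=[5.2152] v=[-1.8872]
Step 29: x=[5.1215] v=[-1.8743]
Step 30: x=[5.0288] v=[-1.8548]
Step 31: x=[4.9374] v=[-1.8288]
Step 32: x=[4.8476] v=[-1.7964]
Step 33: x=[4.7597] v=[-1.7577]
Step 34: x=[4.6741] v=[-1.7129]
Step 35: x=[4.5910] v=[-1.6621]
Step 36: x=[4.5107] v=[-1.6055]
Step 37: x=[4.4335] v=[-1.5433]
Step 38: x=[4.3597] v=[-1.4756]
Step 39: x=[4.2896] v=[-1.4028]
Step 40: x=[4.2233] v=[-1.3251]
Step 41: x=[4.1612] v=[-1.2427]
Step 42: x=[4.1034] v=[-1.1560]
Step 43: x=[4.0501] v=[-1.0652]
Step 44: x=[4.0016] v=[-0.9707]
Step 45: x=[3.9580] v=[-0.8728]
Step 46: x=[3.9194] v=[-0.7719]
Step 47: x=[3.8860] v=[-0.6683]
Step 48: x=[3.8579] v=[-0.5623]
Step 49: x=[3.8352] v=[-0.4544]
Step 50: x=[3.8180] v=[-0.3449]
Step 51: x=[3.8063] v=[-0.2342]
v[0] did not become non-negative within 51 steps; using fallback time=2.5500

Answer: 2.5500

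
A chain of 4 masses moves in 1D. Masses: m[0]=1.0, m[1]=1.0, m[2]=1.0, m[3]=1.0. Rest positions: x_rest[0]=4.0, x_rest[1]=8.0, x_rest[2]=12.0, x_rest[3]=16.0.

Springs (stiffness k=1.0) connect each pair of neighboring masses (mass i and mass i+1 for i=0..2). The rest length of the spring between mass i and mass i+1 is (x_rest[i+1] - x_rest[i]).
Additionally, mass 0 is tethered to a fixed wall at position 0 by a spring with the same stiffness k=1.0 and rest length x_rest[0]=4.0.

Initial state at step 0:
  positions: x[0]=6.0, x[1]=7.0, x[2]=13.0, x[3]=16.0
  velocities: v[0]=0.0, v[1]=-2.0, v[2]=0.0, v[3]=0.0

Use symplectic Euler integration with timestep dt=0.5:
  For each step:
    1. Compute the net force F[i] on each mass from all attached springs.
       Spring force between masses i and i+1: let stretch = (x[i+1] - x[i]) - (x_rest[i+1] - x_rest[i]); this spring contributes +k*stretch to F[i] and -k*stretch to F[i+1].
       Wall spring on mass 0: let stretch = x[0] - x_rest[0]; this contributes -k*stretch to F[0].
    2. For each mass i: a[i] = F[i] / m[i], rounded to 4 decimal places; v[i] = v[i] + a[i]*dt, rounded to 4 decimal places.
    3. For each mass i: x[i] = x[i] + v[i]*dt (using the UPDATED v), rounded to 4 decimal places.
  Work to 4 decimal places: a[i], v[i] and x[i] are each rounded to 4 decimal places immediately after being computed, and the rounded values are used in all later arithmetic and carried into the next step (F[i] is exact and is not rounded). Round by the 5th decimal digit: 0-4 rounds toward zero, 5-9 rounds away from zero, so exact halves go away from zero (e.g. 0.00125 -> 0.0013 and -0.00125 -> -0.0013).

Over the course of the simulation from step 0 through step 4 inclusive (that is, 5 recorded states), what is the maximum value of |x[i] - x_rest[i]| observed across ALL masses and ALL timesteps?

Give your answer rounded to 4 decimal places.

Answer: 2.3125

Derivation:
Step 0: x=[6.0000 7.0000 13.0000 16.0000] v=[0.0000 -2.0000 0.0000 0.0000]
Step 1: x=[4.7500 7.2500 12.2500 16.2500] v=[-2.5000 0.5000 -1.5000 0.5000]
Step 2: x=[2.9375 8.1250 11.2500 16.5000] v=[-3.6250 1.7500 -2.0000 0.5000]
Step 3: x=[1.6875 8.4844 10.7813 16.4375] v=[-2.5000 0.7188 -0.9375 -0.1250]
Step 4: x=[1.7149 7.7188 11.1524 15.9610] v=[0.0547 -1.5312 0.7422 -0.9531]
Max displacement = 2.3125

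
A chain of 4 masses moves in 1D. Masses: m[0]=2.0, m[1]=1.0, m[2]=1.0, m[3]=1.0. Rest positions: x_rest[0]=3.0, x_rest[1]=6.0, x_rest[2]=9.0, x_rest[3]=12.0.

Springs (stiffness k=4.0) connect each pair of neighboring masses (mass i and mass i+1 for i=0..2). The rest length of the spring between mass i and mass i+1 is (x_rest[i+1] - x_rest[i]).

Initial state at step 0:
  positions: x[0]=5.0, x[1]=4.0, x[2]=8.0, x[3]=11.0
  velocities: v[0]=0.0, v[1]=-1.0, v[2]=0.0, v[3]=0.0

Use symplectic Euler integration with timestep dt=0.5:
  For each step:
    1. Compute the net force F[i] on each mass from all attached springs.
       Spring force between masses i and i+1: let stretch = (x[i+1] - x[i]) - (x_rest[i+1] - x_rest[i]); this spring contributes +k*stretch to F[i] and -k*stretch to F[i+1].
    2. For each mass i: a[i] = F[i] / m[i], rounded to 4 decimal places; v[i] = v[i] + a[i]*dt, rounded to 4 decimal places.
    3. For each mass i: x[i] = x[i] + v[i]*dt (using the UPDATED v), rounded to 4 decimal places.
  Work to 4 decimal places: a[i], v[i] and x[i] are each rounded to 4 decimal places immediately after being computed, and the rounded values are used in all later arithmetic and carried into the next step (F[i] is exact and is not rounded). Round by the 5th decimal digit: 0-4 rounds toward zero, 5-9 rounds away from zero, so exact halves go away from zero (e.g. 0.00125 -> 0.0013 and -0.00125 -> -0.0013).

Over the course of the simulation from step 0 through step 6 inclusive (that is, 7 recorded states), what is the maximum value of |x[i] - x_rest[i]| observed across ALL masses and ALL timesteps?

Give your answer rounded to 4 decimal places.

Answer: 3.5000

Derivation:
Step 0: x=[5.0000 4.0000 8.0000 11.0000] v=[0.0000 -1.0000 0.0000 0.0000]
Step 1: x=[3.0000 8.5000 7.0000 11.0000] v=[-4.0000 9.0000 -2.0000 0.0000]
Step 2: x=[2.2500 6.0000 11.5000 10.0000] v=[-1.5000 -5.0000 9.0000 -2.0000]
Step 3: x=[1.8750 5.2500 9.0000 13.5000] v=[-0.7500 -1.5000 -5.0000 7.0000]
Step 4: x=[1.6875 4.8750 7.2500 15.5000] v=[-0.3750 -0.7500 -3.5000 4.0000]
Step 5: x=[1.5938 3.6875 11.3750 12.2500] v=[-0.1875 -2.3750 8.2500 -6.5000]
Step 6: x=[1.0469 8.0938 8.6875 11.1250] v=[-1.0938 8.8126 -5.3750 -2.2500]
Max displacement = 3.5000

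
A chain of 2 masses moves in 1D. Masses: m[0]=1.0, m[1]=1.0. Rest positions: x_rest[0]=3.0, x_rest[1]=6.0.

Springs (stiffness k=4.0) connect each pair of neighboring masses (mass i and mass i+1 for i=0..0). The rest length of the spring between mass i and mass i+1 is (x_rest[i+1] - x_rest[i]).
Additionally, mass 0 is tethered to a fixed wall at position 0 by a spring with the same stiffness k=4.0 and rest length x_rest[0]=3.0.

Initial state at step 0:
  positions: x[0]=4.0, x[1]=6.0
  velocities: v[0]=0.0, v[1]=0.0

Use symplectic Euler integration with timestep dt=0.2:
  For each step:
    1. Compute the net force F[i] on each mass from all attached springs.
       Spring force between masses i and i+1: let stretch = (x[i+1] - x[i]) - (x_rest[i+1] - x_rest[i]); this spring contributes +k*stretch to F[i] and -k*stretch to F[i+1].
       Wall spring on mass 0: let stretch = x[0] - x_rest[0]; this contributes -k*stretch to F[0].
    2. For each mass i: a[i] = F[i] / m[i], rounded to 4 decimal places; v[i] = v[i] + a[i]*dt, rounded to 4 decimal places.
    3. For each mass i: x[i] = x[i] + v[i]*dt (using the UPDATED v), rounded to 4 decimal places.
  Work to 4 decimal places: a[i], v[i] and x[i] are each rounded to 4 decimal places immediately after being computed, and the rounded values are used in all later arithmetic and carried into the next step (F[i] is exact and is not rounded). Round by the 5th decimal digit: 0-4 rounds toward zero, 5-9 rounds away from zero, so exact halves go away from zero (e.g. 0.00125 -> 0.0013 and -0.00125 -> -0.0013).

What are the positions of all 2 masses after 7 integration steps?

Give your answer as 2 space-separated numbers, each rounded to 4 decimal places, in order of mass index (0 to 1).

Step 0: x=[4.0000 6.0000] v=[0.0000 0.0000]
Step 1: x=[3.6800 6.1600] v=[-1.6000 0.8000]
Step 2: x=[3.1680 6.4032] v=[-2.5600 1.2160]
Step 3: x=[2.6668 6.6088] v=[-2.5062 1.0278]
Step 4: x=[2.3696 6.6636] v=[-1.4860 0.2742]
Step 5: x=[2.3803 6.5114] v=[0.0535 -0.7610]
Step 6: x=[2.6711 6.1782] v=[1.4541 -1.6659]
Step 7: x=[3.0957 5.7639] v=[2.1229 -2.0716]

Answer: 3.0957 5.7639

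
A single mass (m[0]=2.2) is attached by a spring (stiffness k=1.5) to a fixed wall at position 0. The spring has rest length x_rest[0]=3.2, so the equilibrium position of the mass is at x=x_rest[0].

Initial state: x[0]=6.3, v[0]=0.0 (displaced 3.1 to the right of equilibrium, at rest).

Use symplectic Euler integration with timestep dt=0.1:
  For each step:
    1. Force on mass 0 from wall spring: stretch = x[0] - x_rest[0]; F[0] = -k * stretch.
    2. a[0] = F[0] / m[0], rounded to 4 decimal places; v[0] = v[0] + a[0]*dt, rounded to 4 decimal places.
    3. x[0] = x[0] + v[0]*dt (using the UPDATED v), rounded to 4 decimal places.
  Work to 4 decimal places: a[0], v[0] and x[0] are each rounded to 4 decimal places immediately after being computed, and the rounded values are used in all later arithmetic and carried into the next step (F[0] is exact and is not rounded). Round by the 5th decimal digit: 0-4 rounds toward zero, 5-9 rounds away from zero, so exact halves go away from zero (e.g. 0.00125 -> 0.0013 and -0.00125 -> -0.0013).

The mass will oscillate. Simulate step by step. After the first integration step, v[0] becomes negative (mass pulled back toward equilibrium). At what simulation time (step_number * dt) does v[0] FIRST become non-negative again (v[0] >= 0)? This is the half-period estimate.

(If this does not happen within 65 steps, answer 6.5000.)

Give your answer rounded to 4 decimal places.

Step 0: x=[6.3000] v=[0.0000]
Step 1: x=[6.2789] v=[-0.2114]
Step 2: x=[6.2368] v=[-0.4213]
Step 3: x=[6.1740] v=[-0.6284]
Step 4: x=[6.0909] v=[-0.8312]
Step 5: x=[5.9881] v=[-1.0283]
Step 6: x=[5.8663] v=[-1.2184]
Step 7: x=[5.7263] v=[-1.4002]
Step 8: x=[5.5691] v=[-1.5725]
Step 9: x=[5.3957] v=[-1.7340]
Step 10: x=[5.2073] v=[-1.8837]
Step 11: x=[5.0052] v=[-2.0206]
Step 12: x=[4.7908] v=[-2.1437]
Step 13: x=[4.5656] v=[-2.2522]
Step 14: x=[4.3311] v=[-2.3453]
Step 15: x=[4.0889] v=[-2.4224]
Step 16: x=[3.8406] v=[-2.4830]
Step 17: x=[3.5879] v=[-2.5267]
Step 18: x=[3.3326] v=[-2.5532]
Step 19: x=[3.0764] v=[-2.5622]
Step 20: x=[2.8210] v=[-2.5538]
Step 21: x=[2.5682] v=[-2.5280]
Step 22: x=[2.3197] v=[-2.4849]
Step 23: x=[2.0772] v=[-2.4249]
Step 24: x=[1.8424] v=[-2.3484]
Step 25: x=[1.6168] v=[-2.2558]
Step 26: x=[1.4020] v=[-2.1479]
Step 27: x=[1.1995] v=[-2.0253]
Step 28: x=[1.0106] v=[-1.8889]
Step 29: x=[0.8366] v=[-1.7396]
Step 30: x=[0.6788] v=[-1.5785]
Step 31: x=[0.5381] v=[-1.4066]
Step 32: x=[0.4156] v=[-1.2251]
Step 33: x=[0.3121] v=[-1.0353]
Step 34: x=[0.2283] v=[-0.8384]
Step 35: x=[0.1647] v=[-0.6358]
Step 36: x=[0.1218] v=[-0.4289]
Step 37: x=[0.0999] v=[-0.2190]
Step 38: x=[0.0991] v=[-0.0076]
Step 39: x=[0.1195] v=[0.2038]
First v>=0 after going negative at step 39, time=3.9000

Answer: 3.9000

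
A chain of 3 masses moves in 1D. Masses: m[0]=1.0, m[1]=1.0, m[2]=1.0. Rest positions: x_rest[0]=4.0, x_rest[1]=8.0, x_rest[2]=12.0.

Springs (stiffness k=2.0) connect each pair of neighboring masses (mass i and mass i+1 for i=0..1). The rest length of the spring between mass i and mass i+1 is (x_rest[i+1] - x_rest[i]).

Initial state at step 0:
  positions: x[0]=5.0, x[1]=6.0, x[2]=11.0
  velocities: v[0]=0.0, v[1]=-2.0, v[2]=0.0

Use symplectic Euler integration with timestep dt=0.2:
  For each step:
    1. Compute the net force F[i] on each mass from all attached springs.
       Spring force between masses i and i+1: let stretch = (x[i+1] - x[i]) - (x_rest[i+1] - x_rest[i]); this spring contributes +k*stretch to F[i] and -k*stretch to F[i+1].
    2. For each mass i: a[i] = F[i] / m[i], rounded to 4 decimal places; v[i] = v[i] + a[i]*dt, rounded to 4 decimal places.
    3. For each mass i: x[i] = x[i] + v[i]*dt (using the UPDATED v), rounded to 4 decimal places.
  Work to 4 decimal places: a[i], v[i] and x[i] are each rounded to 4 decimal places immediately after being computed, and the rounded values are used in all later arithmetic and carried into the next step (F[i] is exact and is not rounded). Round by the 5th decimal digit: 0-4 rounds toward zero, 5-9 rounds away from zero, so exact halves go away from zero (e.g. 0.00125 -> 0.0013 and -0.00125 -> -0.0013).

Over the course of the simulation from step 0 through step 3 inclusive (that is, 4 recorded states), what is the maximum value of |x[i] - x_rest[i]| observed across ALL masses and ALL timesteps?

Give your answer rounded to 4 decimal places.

Step 0: x=[5.0000 6.0000 11.0000] v=[0.0000 -2.0000 0.0000]
Step 1: x=[4.7600 5.9200 10.9200] v=[-1.2000 -0.4000 -0.4000]
Step 2: x=[4.2928 6.1472 10.7600] v=[-2.3360 1.1360 -0.8000]
Step 3: x=[3.6540 6.5951 10.5510] v=[-3.1942 2.2394 -1.0451]
Max displacement = 2.0800

Answer: 2.0800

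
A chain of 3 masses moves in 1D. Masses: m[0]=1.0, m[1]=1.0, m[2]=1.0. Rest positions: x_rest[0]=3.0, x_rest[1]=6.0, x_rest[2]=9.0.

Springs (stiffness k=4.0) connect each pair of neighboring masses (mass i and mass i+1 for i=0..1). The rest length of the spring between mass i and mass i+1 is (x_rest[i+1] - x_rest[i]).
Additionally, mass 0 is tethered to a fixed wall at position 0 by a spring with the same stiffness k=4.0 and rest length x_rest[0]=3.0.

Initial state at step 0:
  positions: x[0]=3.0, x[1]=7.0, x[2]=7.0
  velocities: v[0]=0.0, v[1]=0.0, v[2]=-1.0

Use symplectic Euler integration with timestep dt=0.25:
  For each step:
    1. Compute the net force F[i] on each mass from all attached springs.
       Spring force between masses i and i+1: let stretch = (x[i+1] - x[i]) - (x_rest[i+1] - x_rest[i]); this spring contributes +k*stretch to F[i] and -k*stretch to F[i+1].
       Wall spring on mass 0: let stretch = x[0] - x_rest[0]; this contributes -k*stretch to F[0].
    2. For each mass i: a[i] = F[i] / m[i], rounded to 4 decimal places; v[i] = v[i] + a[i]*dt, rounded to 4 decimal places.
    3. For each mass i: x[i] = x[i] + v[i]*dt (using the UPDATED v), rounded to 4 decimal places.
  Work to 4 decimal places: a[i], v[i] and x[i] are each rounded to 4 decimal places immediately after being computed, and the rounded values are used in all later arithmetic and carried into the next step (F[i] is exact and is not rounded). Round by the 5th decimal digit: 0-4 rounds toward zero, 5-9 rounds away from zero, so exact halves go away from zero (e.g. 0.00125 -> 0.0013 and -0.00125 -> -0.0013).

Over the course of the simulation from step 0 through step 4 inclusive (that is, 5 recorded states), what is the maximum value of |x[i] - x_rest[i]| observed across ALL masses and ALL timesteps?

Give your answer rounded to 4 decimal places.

Answer: 2.0312

Derivation:
Step 0: x=[3.0000 7.0000 7.0000] v=[0.0000 0.0000 -1.0000]
Step 1: x=[3.2500 6.0000 7.5000] v=[1.0000 -4.0000 2.0000]
Step 2: x=[3.3750 4.6875 8.3750] v=[0.5000 -5.2500 3.5000]
Step 3: x=[2.9844 3.9688 9.0781] v=[-1.5625 -2.8750 2.8125]
Step 4: x=[2.0938 4.2813 9.2539] v=[-3.5625 1.2499 0.7032]
Max displacement = 2.0312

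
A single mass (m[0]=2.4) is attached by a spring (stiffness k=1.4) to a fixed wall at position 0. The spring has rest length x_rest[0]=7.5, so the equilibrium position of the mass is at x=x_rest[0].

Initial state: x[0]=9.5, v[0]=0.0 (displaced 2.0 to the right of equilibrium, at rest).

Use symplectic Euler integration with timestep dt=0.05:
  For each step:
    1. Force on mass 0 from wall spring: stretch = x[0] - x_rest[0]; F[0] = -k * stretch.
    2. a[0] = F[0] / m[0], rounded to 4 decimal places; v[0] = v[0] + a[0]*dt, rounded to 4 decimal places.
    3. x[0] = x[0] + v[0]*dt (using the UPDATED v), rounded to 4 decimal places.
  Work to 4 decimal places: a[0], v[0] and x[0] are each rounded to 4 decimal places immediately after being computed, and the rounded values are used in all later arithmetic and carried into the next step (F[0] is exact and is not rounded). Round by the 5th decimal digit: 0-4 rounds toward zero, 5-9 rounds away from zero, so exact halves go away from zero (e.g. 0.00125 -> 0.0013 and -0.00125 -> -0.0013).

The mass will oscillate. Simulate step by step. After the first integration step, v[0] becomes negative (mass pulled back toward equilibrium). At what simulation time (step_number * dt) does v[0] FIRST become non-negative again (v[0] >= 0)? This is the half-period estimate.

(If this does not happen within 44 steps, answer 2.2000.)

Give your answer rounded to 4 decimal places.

Answer: 2.2000

Derivation:
Step 0: x=[9.5000] v=[0.0000]
Step 1: x=[9.4971] v=[-0.0583]
Step 2: x=[9.4913] v=[-0.1166]
Step 3: x=[9.4826] v=[-0.1747]
Step 4: x=[9.4710] v=[-0.2325]
Step 5: x=[9.4565] v=[-0.2900]
Step 6: x=[9.4391] v=[-0.3471]
Step 7: x=[9.4189] v=[-0.4037]
Step 8: x=[9.3959] v=[-0.4597]
Step 9: x=[9.3702] v=[-0.5150]
Step 10: x=[9.3417] v=[-0.5696]
Step 11: x=[9.3105] v=[-0.6233]
Step 12: x=[9.2767] v=[-0.6761]
Step 13: x=[9.2403] v=[-0.7279]
Step 14: x=[9.2014] v=[-0.7787]
Step 15: x=[9.1600] v=[-0.8283]
Step 16: x=[9.1162] v=[-0.8767]
Step 17: x=[9.0700] v=[-0.9238]
Step 18: x=[9.0215] v=[-0.9696]
Step 19: x=[8.9708] v=[-1.0140]
Step 20: x=[8.9180] v=[-1.0569]
Step 21: x=[8.8631] v=[-1.0983]
Step 22: x=[8.8062] v=[-1.1381]
Step 23: x=[8.7474] v=[-1.1762]
Step 24: x=[8.6868] v=[-1.2126]
Step 25: x=[8.6244] v=[-1.2472]
Step 26: x=[8.5604] v=[-1.2800]
Step 27: x=[8.4949] v=[-1.3109]
Step 28: x=[8.4279] v=[-1.3399]
Step 29: x=[8.3596] v=[-1.3670]
Step 30: x=[8.2900] v=[-1.3921]
Step 31: x=[8.2192] v=[-1.4151]
Step 32: x=[8.1474] v=[-1.4361]
Step 33: x=[8.0747] v=[-1.4550]
Step 34: x=[8.0011] v=[-1.4718]
Step 35: x=[7.9268] v=[-1.4864]
Step 36: x=[7.8519] v=[-1.4989]
Step 37: x=[7.7764] v=[-1.5092]
Step 38: x=[7.7005] v=[-1.5173]
Step 39: x=[7.6243] v=[-1.5232]
Step 40: x=[7.5480] v=[-1.5268]
Step 41: x=[7.4716] v=[-1.5282]
Step 42: x=[7.3952] v=[-1.5274]
Step 43: x=[7.3190] v=[-1.5243]
Step 44: x=[7.2431] v=[-1.5190]
v[0] did not become non-negative within 44 steps; using fallback time=2.2000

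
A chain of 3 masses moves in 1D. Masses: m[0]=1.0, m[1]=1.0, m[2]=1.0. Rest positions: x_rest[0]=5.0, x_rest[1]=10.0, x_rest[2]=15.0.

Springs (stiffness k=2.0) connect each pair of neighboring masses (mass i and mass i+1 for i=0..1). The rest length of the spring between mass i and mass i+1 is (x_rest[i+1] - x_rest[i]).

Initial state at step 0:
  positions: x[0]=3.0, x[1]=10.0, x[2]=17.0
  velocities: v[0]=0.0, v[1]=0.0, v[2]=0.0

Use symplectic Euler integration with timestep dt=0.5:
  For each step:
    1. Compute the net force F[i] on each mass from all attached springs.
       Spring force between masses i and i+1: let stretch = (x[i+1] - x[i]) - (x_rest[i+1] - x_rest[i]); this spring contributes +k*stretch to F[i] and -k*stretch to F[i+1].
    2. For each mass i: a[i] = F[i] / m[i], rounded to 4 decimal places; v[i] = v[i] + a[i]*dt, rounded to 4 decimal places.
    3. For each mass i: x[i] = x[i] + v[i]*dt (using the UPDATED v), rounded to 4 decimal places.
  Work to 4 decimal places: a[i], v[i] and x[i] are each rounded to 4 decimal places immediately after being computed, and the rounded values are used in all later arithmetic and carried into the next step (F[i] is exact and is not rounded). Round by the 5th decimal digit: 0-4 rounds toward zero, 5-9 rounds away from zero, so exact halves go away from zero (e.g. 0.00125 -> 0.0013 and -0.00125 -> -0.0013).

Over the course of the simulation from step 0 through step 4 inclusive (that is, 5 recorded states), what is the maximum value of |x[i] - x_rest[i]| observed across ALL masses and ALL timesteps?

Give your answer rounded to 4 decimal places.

Step 0: x=[3.0000 10.0000 17.0000] v=[0.0000 0.0000 0.0000]
Step 1: x=[4.0000 10.0000 16.0000] v=[2.0000 0.0000 -2.0000]
Step 2: x=[5.5000 10.0000 14.5000] v=[3.0000 0.0000 -3.0000]
Step 3: x=[6.7500 10.0000 13.2500] v=[2.5000 0.0000 -2.5000]
Step 4: x=[7.1250 10.0000 12.8750] v=[0.7500 0.0000 -0.7500]
Max displacement = 2.1250

Answer: 2.1250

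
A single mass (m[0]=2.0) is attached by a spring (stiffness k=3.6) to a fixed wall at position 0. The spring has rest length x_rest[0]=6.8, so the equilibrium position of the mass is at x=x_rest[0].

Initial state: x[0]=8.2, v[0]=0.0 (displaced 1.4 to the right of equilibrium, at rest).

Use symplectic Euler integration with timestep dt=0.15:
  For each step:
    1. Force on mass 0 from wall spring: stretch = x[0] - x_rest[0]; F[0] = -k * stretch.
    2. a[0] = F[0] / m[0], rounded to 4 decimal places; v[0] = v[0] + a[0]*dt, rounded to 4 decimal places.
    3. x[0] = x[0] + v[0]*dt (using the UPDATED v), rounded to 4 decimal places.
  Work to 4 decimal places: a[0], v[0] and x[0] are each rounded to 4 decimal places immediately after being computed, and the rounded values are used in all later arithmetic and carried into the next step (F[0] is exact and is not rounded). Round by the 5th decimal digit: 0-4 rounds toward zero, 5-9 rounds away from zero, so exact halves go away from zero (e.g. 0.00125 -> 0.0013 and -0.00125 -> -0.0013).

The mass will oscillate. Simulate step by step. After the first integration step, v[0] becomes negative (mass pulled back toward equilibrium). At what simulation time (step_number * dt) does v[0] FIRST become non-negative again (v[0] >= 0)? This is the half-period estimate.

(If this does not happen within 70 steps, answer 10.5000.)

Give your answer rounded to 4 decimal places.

Step 0: x=[8.2000] v=[0.0000]
Step 1: x=[8.1433] v=[-0.3780]
Step 2: x=[8.0322] v=[-0.7407]
Step 3: x=[7.8712] v=[-1.0734]
Step 4: x=[7.6668] v=[-1.3626]
Step 5: x=[7.4273] v=[-1.5966]
Step 6: x=[7.1624] v=[-1.7660]
Step 7: x=[6.8828] v=[-1.8638]
Step 8: x=[6.5999] v=[-1.8862]
Step 9: x=[6.3251] v=[-1.8322]
Step 10: x=[6.0695] v=[-1.7040]
Step 11: x=[5.8435] v=[-1.5068]
Step 12: x=[5.6562] v=[-1.2485]
Step 13: x=[5.5152] v=[-0.9397]
Step 14: x=[5.4263] v=[-0.5928]
Step 15: x=[5.3930] v=[-0.2219]
Step 16: x=[5.4167] v=[0.1580]
First v>=0 after going negative at step 16, time=2.4000

Answer: 2.4000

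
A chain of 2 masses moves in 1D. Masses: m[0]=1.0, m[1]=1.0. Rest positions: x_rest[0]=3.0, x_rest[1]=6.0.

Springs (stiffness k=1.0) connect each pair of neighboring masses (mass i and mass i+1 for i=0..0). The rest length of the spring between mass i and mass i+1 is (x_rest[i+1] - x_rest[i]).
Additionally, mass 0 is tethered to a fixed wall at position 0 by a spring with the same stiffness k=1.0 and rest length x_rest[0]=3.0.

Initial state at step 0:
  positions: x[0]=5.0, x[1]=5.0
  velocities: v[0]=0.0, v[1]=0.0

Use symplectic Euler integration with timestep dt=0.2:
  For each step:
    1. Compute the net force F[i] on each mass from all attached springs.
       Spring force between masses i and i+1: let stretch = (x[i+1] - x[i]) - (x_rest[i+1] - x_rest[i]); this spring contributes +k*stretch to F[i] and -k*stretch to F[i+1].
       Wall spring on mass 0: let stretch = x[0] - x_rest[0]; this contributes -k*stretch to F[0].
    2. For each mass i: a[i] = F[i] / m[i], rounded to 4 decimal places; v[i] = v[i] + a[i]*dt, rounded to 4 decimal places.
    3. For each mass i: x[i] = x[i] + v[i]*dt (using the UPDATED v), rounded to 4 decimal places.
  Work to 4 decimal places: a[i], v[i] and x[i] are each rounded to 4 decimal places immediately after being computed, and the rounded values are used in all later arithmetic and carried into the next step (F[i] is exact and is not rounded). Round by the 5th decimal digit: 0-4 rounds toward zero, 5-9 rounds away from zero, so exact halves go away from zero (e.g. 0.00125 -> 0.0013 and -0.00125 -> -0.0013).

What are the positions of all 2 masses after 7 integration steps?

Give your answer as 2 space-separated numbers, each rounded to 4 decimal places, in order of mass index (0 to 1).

Answer: 1.5999 7.0072

Derivation:
Step 0: x=[5.0000 5.0000] v=[0.0000 0.0000]
Step 1: x=[4.8000 5.1200] v=[-1.0000 0.6000]
Step 2: x=[4.4208 5.3472] v=[-1.8960 1.1360]
Step 3: x=[3.9018 5.6573] v=[-2.5949 1.5507]
Step 4: x=[3.2970 6.0172] v=[-3.0242 1.7996]
Step 5: x=[2.6691 6.3883] v=[-3.1396 1.8556]
Step 6: x=[2.0832 6.7307] v=[-2.9296 1.7118]
Step 7: x=[1.5999 7.0072] v=[-2.4167 1.3823]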